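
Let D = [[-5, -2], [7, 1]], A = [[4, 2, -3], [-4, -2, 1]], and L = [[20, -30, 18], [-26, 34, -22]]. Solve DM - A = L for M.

M = [[-4, 4, -3], [-2, 4, 0]]

DM = L + A = [[24, -28, 15], [-30, 32, -21]].
Since D multiplies M on the left, M = D⁻¹(L + A).
D has determinant 9; D⁻¹ = [[1/9, 2/9], [-7/9, -5/9]].
M = D⁻¹(L + A) = [[-4, 4, -3], [-2, 4, 0]].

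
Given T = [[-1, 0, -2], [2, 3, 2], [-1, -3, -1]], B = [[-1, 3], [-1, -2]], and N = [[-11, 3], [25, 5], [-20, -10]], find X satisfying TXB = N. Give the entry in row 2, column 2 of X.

Isolating X: multiply by T⁻¹ from the left and B⁻¹ from the right, so X = T⁻¹NB⁻¹.
det T = 3; the adjugate gives T⁻¹ = [[1, 2, 2], [0, -1/3, -2/3], [-1, -1, -1]].
det B = 5; the adjugate gives B⁻¹ = [[-2/5, -3/5], [1/5, -1/5]].
T⁻¹N = [[-1, -7], [5, 5], [6, 2]].
X = (T⁻¹N)B⁻¹ = [[-1, 2], [-1, -4], [-2, -4]].

-4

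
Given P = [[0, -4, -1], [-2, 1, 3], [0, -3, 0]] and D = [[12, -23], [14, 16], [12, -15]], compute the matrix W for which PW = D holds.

W = [[-3, -1], [-4, 5], [4, 3]]

P is on the left of W, so left-multiply by P⁻¹: W = P⁻¹D.
det P = -6; the adjugate gives P⁻¹ = [[-3/2, -1/2, 11/6], [0, 0, -1/3], [-1, 0, 4/3]].
W = P⁻¹D = [[-3/2, -1/2, 11/6], [0, 0, -1/3], [-1, 0, 4/3]] · [[12, -23], [14, 16], [12, -15]] = [[-3, -1], [-4, 5], [4, 3]].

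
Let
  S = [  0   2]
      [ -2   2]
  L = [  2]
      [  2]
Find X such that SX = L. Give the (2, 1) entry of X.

1

Left-multiplying both sides by S⁻¹ gives X = S⁻¹L.
det S = 4; the adjugate gives S⁻¹ = [[1/2, -1/2], [1/2, 0]].
X = S⁻¹L = [[1/2, -1/2], [1/2, 0]] · [[2], [2]] = [[0], [1]].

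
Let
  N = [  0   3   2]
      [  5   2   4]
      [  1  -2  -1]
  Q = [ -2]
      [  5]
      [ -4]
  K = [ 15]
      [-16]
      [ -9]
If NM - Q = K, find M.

M = [[-5], [3], [2]]

NM = K + Q = [[13], [-11], [-13]].
Since N multiplies M on the left, M = N⁻¹(K + Q).
N has determinant 3; N⁻¹ = [[2, -1/3, 8/3], [3, -2/3, 10/3], [-4, 1, -5]].
M = N⁻¹(K + Q) = [[-5], [3], [2]].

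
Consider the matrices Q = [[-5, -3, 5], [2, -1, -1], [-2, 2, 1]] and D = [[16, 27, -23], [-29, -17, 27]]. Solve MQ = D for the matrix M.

M = [[-6, -5, 2], [5, -6, -4]]

Since Q sits to the right of M, M = DQ⁻¹.
Q has determinant 5; Q⁻¹ = [[1/5, 13/5, 8/5], [0, 1, 1], [2/5, 16/5, 11/5]].
M = DQ⁻¹ = [[16, 27, -23], [-29, -17, 27]] · [[1/5, 13/5, 8/5], [0, 1, 1], [2/5, 16/5, 11/5]] = [[-6, -5, 2], [5, -6, -4]].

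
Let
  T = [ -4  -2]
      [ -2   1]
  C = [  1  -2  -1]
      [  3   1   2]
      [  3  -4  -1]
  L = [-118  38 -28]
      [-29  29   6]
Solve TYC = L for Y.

Y = [[4, 4, 2], [0, 5, 0]]

Isolating Y: multiply by T⁻¹ from the left and C⁻¹ from the right, so Y = T⁻¹LC⁻¹.
det T = -8; the adjugate gives T⁻¹ = [[-1/8, -1/4], [-1/4, 1/2]].
det C = 4; the adjugate gives C⁻¹ = [[7/4, 1/2, -3/4], [9/4, 1/2, -5/4], [-15/4, -1/2, 7/4]].
T⁻¹L = [[22, -12, 2], [15, 5, 10]].
Y = (T⁻¹L)C⁻¹ = [[4, 4, 2], [0, 5, 0]].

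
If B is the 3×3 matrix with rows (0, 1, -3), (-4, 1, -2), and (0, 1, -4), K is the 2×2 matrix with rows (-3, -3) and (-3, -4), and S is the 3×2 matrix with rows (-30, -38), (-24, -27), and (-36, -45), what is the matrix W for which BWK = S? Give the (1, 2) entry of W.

1

Left-multiply by B⁻¹ and right-multiply by K⁻¹: W = B⁻¹SK⁻¹.
B has determinant -4; B⁻¹ = [[1/2, -1/4, -1/4], [4, 0, -3], [1, 0, -1]].
det K = 3, so K⁻¹ = [[-4/3, 1], [1, -1]].
B⁻¹S = [[0, -1], [-12, -17], [6, 7]].
W = (B⁻¹S)K⁻¹ = [[-1, 1], [-1, 5], [-1, -1]].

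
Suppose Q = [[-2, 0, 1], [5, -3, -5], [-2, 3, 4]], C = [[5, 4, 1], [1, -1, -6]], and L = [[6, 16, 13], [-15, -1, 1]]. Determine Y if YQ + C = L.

YQ = L − C = [[1, 12, 12], [-16, 0, 7]].
Right-multiplying both sides by Q⁻¹ gives Y = (L − C)Q⁻¹.
det Q = 3; the adjugate gives Q⁻¹ = [[1, 1, 1], [-10/3, -2, -5/3], [3, 2, 2]].
Y = (L − C)Q⁻¹ = [[-3, 1, 5], [5, -2, -2]].

Y = [[-3, 1, 5], [5, -2, -2]]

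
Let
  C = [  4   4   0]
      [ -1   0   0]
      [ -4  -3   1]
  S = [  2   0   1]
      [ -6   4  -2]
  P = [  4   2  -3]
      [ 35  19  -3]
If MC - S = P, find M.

MC = P + S = [[6, 2, -2], [29, 23, -5]].
Right-multiplying both sides by C⁻¹ gives M = (P + S)C⁻¹.
det C = 4, so C⁻¹ = [[0, -1, 0], [1/4, 1, 0], [3/4, -1, 1]].
M = (P + S)C⁻¹ = [[-1, -2, -2], [2, -1, -5]].

M = [[-1, -2, -2], [2, -1, -5]]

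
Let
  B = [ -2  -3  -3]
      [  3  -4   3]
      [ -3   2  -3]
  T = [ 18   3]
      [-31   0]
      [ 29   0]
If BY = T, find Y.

Left-multiplying both sides by B⁻¹ gives Y = B⁻¹T.
B has determinant 6; B⁻¹ = [[1, -5/2, -7/2], [0, -1/2, -1/2], [-1, 13/6, 17/6]].
Y = B⁻¹T = [[1, -5/2, -7/2], [0, -1/2, -1/2], [-1, 13/6, 17/6]] · [[18, 3], [-31, 0], [29, 0]] = [[-6, 3], [1, 0], [-3, -3]].

Y = [[-6, 3], [1, 0], [-3, -3]]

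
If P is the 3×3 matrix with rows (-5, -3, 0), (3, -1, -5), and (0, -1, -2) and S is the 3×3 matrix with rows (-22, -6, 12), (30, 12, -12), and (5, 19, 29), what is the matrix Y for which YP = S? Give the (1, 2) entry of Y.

-4

Since P sits to the right of Y, Y = SP⁻¹.
det P = -3; the adjugate gives P⁻¹ = [[1, 2, -5], [-2, -10/3, 25/3], [1, 5/3, -14/3]].
Y = SP⁻¹ = [[-22, -6, 12], [30, 12, -12], [5, 19, 29]] · [[1, 2, -5], [-2, -10/3, 25/3], [1, 5/3, -14/3]] = [[2, -4, 4], [-6, 0, 6], [-4, -5, -2]].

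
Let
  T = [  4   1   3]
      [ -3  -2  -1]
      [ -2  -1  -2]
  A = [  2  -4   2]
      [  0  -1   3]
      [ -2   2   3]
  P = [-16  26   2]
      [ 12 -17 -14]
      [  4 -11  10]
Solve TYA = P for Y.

Y = [[-2, 4, 2], [-3, 5, -5], [1, -5, -1]]

Left-multiply by T⁻¹ and right-multiply by A⁻¹: Y = T⁻¹PA⁻¹.
T has determinant 5; T⁻¹ = [[3/5, -1/5, 1], [-4/5, -2/5, -1], [-1/5, 2/5, -1]].
det A = 2; the adjugate gives A⁻¹ = [[-9/2, 8, -5], [-3, 5, -3], [-1, 2, -1]].
T⁻¹P = [[-8, 8, 14], [4, -3, -6], [4, -1, -16]].
Y = (T⁻¹P)A⁻¹ = [[-2, 4, 2], [-3, 5, -5], [1, -5, -1]].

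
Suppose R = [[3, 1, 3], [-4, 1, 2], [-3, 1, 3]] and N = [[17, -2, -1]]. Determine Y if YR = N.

Y = [[1, -5, 2]]

R is on the right of Y, so right-multiply by R⁻¹: Y = NR⁻¹.
det R = 6; the adjugate gives R⁻¹ = [[1/6, 0, -1/6], [1, 3, -3], [-1/6, -1, 7/6]].
Y = NR⁻¹ = [[17, -2, -1]] · [[1/6, 0, -1/6], [1, 3, -3], [-1/6, -1, 7/6]] = [[1, -5, 2]].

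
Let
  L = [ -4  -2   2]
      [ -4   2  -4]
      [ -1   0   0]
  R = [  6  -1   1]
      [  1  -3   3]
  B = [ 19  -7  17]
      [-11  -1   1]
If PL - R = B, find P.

PL = B + R = [[25, -8, 18], [-10, -4, 4]].
L is on the right of P, so right-multiply by L⁻¹: P = (B + R)L⁻¹.
L has determinant -4; L⁻¹ = [[0, 0, -1], [-1, -1/2, 6], [-1/2, -1/2, 4]].
P = (B + R)L⁻¹ = [[-1, -5, -1], [2, 0, 2]].

P = [[-1, -5, -1], [2, 0, 2]]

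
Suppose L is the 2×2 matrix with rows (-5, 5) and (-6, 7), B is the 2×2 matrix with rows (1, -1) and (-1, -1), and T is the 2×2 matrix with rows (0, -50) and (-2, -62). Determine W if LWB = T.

W = [[-5, -3], [0, 2]]

W = L⁻¹TB⁻¹ (apply L⁻¹ on the left and B⁻¹ on the right).
det L = -5; the adjugate gives L⁻¹ = [[-7/5, 1], [-6/5, 1]].
det B = -2; the adjugate gives B⁻¹ = [[1/2, -1/2], [-1/2, -1/2]].
L⁻¹T = [[-2, 8], [-2, -2]].
W = (L⁻¹T)B⁻¹ = [[-5, -3], [0, 2]].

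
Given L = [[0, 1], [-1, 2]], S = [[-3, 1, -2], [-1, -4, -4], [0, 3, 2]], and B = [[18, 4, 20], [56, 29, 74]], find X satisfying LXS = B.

X = [[5, 5, -2], [-5, -3, -1]]

Left-multiply by L⁻¹ and right-multiply by S⁻¹: X = L⁻¹BS⁻¹.
det L = 1; the adjugate gives L⁻¹ = [[2, -1], [1, 0]].
S has determinant -4; S⁻¹ = [[-1, 2, 3], [-1/2, 3/2, 5/2], [3/4, -9/4, -13/4]].
L⁻¹B = [[-20, -21, -34], [18, 4, 20]].
X = (L⁻¹B)S⁻¹ = [[5, 5, -2], [-5, -3, -1]].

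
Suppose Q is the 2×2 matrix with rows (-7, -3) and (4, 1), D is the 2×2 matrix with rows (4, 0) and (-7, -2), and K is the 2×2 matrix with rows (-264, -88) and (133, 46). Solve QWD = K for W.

Isolating W: multiply by Q⁻¹ from the left and D⁻¹ from the right, so W = Q⁻¹KD⁻¹.
Q has determinant 5; Q⁻¹ = [[1/5, 3/5], [-4/5, -7/5]].
D has determinant -8; D⁻¹ = [[1/4, 0], [-7/8, -1/2]].
Q⁻¹K = [[27, 10], [25, 6]].
W = (Q⁻¹K)D⁻¹ = [[-2, -5], [1, -3]].

W = [[-2, -5], [1, -3]]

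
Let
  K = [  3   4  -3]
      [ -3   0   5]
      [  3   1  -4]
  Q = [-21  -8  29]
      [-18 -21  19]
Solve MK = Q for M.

M = [[-1, 2, -4], [-5, 0, -1]]

K is on the right of M, so right-multiply by K⁻¹: M = QK⁻¹.
det K = 6; the adjugate gives K⁻¹ = [[-5/6, 13/6, 10/3], [1/2, -1/2, -1], [-1/2, 3/2, 2]].
M = QK⁻¹ = [[-21, -8, 29], [-18, -21, 19]] · [[-5/6, 13/6, 10/3], [1/2, -1/2, -1], [-1/2, 3/2, 2]] = [[-1, 2, -4], [-5, 0, -1]].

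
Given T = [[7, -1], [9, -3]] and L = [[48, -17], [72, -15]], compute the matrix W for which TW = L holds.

T is on the left of W, so left-multiply by T⁻¹: W = T⁻¹L.
det T = -12, so T⁻¹ = [[1/4, -1/12], [3/4, -7/12]].
W = T⁻¹L = [[1/4, -1/12], [3/4, -7/12]] · [[48, -17], [72, -15]] = [[6, -3], [-6, -4]].

W = [[6, -3], [-6, -4]]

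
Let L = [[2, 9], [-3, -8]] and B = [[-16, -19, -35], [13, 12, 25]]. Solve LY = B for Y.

Y = [[1, 4, 5], [-2, -3, -5]]

Left-multiplying both sides by L⁻¹ gives Y = L⁻¹B.
det L = 11, so L⁻¹ = [[-8/11, -9/11], [3/11, 2/11]].
Y = L⁻¹B = [[-8/11, -9/11], [3/11, 2/11]] · [[-16, -19, -35], [13, 12, 25]] = [[1, 4, 5], [-2, -3, -5]].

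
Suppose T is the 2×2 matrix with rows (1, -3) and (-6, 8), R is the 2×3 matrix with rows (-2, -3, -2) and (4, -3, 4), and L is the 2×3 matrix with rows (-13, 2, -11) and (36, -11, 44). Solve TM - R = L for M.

M = [[0, 5, -4], [5, 2, 3]]

TM = L + R = [[-15, -1, -13], [40, -14, 48]].
Since T multiplies M on the left, M = T⁻¹(L + R).
T has determinant -10; T⁻¹ = [[-4/5, -3/10], [-3/5, -1/10]].
M = T⁻¹(L + R) = [[0, 5, -4], [5, 2, 3]].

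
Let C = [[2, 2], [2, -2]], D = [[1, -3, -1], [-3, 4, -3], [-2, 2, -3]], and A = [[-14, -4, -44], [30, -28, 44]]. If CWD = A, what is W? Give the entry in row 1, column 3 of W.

4

W = C⁻¹AD⁻¹ (apply C⁻¹ on the left and D⁻¹ on the right).
C has determinant -8; C⁻¹ = [[1/4, 1/4], [1/4, -1/4]].
det D = 1, so D⁻¹ = [[-6, -11, 13], [-3, -5, 6], [2, 4, -5]].
C⁻¹A = [[4, -8, 0], [-11, 6, -22]].
W = (C⁻¹A)D⁻¹ = [[0, -4, 4], [4, 3, 3]].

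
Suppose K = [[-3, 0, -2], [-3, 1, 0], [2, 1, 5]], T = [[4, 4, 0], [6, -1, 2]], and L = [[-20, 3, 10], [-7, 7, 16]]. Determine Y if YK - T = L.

Y = [[5, 3, 4], [1, 2, 4]]

YK = L + T = [[-16, 7, 10], [-1, 6, 18]].
Right-multiplying both sides by K⁻¹ gives Y = (L + T)K⁻¹.
det K = -5; the adjugate gives K⁻¹ = [[-1, 2/5, -2/5], [-3, 11/5, -6/5], [1, -3/5, 3/5]].
Y = (L + T)K⁻¹ = [[5, 3, 4], [1, 2, 4]].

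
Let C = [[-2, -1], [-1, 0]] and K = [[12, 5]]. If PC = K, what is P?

C is on the right of P, so right-multiply by C⁻¹: P = KC⁻¹.
C has determinant -1; C⁻¹ = [[0, -1], [-1, 2]].
P = KC⁻¹ = [[12, 5]] · [[0, -1], [-1, 2]] = [[-5, -2]].

P = [[-5, -2]]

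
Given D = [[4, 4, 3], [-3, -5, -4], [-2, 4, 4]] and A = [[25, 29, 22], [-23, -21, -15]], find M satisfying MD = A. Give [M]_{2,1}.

Since D sits to the right of M, M = AD⁻¹.
det D = -2; the adjugate gives D⁻¹ = [[2, 2, 1/2], [-10, -11, -7/2], [11, 12, 4]].
M = AD⁻¹ = [[25, 29, 22], [-23, -21, -15]] · [[2, 2, 1/2], [-10, -11, -7/2], [11, 12, 4]] = [[2, -5, -1], [-1, 5, 2]].

-1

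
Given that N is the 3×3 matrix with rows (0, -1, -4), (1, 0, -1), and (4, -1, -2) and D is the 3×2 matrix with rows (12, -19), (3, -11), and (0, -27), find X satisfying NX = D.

X = [[-1, -5], [4, -5], [-4, 6]]

Left-multiplying both sides by N⁻¹ gives X = N⁻¹D.
det N = 6, so N⁻¹ = [[-1/6, 1/3, 1/6], [-1/3, 8/3, -2/3], [-1/6, -2/3, 1/6]].
X = N⁻¹D = [[-1/6, 1/3, 1/6], [-1/3, 8/3, -2/3], [-1/6, -2/3, 1/6]] · [[12, -19], [3, -11], [0, -27]] = [[-1, -5], [4, -5], [-4, 6]].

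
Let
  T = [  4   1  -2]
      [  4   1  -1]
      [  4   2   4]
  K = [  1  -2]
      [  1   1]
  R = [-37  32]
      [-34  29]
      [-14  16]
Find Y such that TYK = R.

Y = [[-5, -4], [1, 4], [2, 1]]

Y = T⁻¹RK⁻¹ (apply T⁻¹ on the left and K⁻¹ on the right).
det T = -4; the adjugate gives T⁻¹ = [[-3/2, 2, -1/4], [5, -6, 1], [-1, 1, 0]].
det K = 3; the adjugate gives K⁻¹ = [[1/3, 2/3], [-1/3, 1/3]].
T⁻¹R = [[-9, 6], [5, 2], [3, -3]].
Y = (T⁻¹R)K⁻¹ = [[-5, -4], [1, 4], [2, 1]].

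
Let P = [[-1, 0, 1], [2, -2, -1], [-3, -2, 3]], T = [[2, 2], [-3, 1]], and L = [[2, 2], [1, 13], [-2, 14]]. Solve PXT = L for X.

X = [[4, -1], [-1, -2], [5, -1]]

X = P⁻¹LT⁻¹ (apply P⁻¹ on the left and T⁻¹ on the right).
det P = -2; the adjugate gives P⁻¹ = [[4, 1, -1], [3/2, 0, -1/2], [5, 1, -1]].
det T = 8; the adjugate gives T⁻¹ = [[1/8, -1/4], [3/8, 1/4]].
P⁻¹L = [[11, 7], [4, -4], [13, 9]].
X = (P⁻¹L)T⁻¹ = [[4, -1], [-1, -2], [5, -1]].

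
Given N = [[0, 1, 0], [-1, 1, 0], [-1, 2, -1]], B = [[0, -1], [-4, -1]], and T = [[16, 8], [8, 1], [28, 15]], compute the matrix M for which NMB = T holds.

M = [[-5, -2], [-4, -4], [5, 1]]

M = N⁻¹TB⁻¹ (apply N⁻¹ on the left and B⁻¹ on the right).
det N = -1; the adjugate gives N⁻¹ = [[1, -1, 0], [1, 0, 0], [1, 1, -1]].
B has determinant -4; B⁻¹ = [[1/4, -1/4], [-1, 0]].
N⁻¹T = [[8, 7], [16, 8], [-4, -6]].
M = (N⁻¹T)B⁻¹ = [[-5, -2], [-4, -4], [5, 1]].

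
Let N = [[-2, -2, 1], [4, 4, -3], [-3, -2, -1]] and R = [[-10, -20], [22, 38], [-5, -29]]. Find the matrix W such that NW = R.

Since N multiplies W on the left, W = N⁻¹R.
N has determinant -2; N⁻¹ = [[5, 2, -1], [-13/2, -5/2, 1], [-2, -1, 0]].
W = N⁻¹R = [[5, 2, -1], [-13/2, -5/2, 1], [-2, -1, 0]] · [[-10, -20], [22, 38], [-5, -29]] = [[-1, 5], [5, 6], [-2, 2]].

W = [[-1, 5], [5, 6], [-2, 2]]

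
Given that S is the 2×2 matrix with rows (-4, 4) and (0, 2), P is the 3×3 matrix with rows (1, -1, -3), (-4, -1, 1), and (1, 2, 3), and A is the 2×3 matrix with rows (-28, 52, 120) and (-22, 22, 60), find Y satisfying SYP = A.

Left-multiply by S⁻¹ and right-multiply by P⁻¹: Y = S⁻¹AP⁻¹.
det S = -8, so S⁻¹ = [[-1/4, 1/2], [0, 1/2]].
det P = 3; the adjugate gives P⁻¹ = [[-5/3, -1, -4/3], [13/3, 2, 11/3], [-7/3, -1, -5/3]].
S⁻¹A = [[-4, -2, 0], [-11, 11, 30]].
Y = (S⁻¹A)P⁻¹ = [[-2, 0, -2], [-4, 3, 5]].

Y = [[-2, 0, -2], [-4, 3, 5]]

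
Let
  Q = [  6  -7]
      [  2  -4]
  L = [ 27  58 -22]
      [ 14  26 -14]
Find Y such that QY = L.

Q is on the left of Y, so left-multiply by Q⁻¹: Y = Q⁻¹L.
det Q = -10; the adjugate gives Q⁻¹ = [[2/5, -7/10], [1/5, -3/5]].
Y = Q⁻¹L = [[2/5, -7/10], [1/5, -3/5]] · [[27, 58, -22], [14, 26, -14]] = [[1, 5, 1], [-3, -4, 4]].

Y = [[1, 5, 1], [-3, -4, 4]]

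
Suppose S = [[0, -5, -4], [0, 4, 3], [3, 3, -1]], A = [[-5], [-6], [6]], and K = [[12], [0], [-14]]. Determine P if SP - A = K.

SP = K + A = [[7], [-6], [-8]].
Left-multiplying both sides by S⁻¹ gives P = S⁻¹(K + A).
det S = 3; the adjugate gives S⁻¹ = [[-13/3, -17/3, 1/3], [3, 4, 0], [-4, -5, 0]].
P = S⁻¹(K + A) = [[1], [-3], [2]].

P = [[1], [-3], [2]]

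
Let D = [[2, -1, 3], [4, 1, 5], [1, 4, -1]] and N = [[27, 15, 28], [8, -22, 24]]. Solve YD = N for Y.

Since D sits to the right of Y, Y = ND⁻¹.
det D = -6; the adjugate gives D⁻¹ = [[7/2, -11/6, 4/3], [-3/2, 5/6, -1/3], [-5/2, 3/2, -1]].
Y = ND⁻¹ = [[27, 15, 28], [8, -22, 24]] · [[7/2, -11/6, 4/3], [-3/2, 5/6, -1/3], [-5/2, 3/2, -1]] = [[2, 5, 3], [1, 3, -6]].

Y = [[2, 5, 3], [1, 3, -6]]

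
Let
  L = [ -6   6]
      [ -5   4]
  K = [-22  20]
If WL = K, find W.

Since L sits to the right of W, W = KL⁻¹.
L has determinant 6; L⁻¹ = [[2/3, -1], [5/6, -1]].
W = KL⁻¹ = [[-22, 20]] · [[2/3, -1], [5/6, -1]] = [[2, 2]].

W = [[2, 2]]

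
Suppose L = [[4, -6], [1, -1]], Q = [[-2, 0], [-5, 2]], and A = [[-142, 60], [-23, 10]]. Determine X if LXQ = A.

X = [[-1, 0], [0, -5]]

X = L⁻¹AQ⁻¹ (apply L⁻¹ on the left and Q⁻¹ on the right).
L has determinant 2; L⁻¹ = [[-1/2, 3], [-1/2, 2]].
det Q = -4, so Q⁻¹ = [[-1/2, 0], [-5/4, 1/2]].
L⁻¹A = [[2, 0], [25, -10]].
X = (L⁻¹A)Q⁻¹ = [[-1, 0], [0, -5]].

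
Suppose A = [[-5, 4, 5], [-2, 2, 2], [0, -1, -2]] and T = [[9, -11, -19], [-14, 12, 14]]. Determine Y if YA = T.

Y = [[-3, 3, 5], [2, 2, 0]]

Right-multiplying both sides by A⁻¹ gives Y = TA⁻¹.
det A = 4, so A⁻¹ = [[-1/2, 3/4, -1/2], [-1, 5/2, 0], [1/2, -5/4, -1/2]].
Y = TA⁻¹ = [[9, -11, -19], [-14, 12, 14]] · [[-1/2, 3/4, -1/2], [-1, 5/2, 0], [1/2, -5/4, -1/2]] = [[-3, 3, 5], [2, 2, 0]].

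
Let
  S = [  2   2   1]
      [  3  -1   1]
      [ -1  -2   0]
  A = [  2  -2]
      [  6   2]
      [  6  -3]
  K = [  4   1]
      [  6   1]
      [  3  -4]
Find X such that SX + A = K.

X = [[1, -1], [1, 1], [-2, 3]]

SX = K − A = [[2, 3], [0, -1], [-3, -1]].
Left-multiplying both sides by S⁻¹ gives X = S⁻¹(K − A).
det S = -5; the adjugate gives S⁻¹ = [[-2/5, 2/5, -3/5], [1/5, -1/5, -1/5], [7/5, -2/5, 8/5]].
X = S⁻¹(K − A) = [[1, -1], [1, 1], [-2, 3]].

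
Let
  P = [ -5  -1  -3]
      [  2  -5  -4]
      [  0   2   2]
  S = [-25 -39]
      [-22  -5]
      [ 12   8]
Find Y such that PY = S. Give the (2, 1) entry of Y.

4

Since P multiplies Y on the left, Y = P⁻¹S.
det P = 2; the adjugate gives P⁻¹ = [[-1, -2, -11/2], [-2, -5, -13], [2, 5, 27/2]].
Y = P⁻¹S = [[-1, -2, -11/2], [-2, -5, -13], [2, 5, 27/2]] · [[-25, -39], [-22, -5], [12, 8]] = [[3, 5], [4, -1], [2, 5]].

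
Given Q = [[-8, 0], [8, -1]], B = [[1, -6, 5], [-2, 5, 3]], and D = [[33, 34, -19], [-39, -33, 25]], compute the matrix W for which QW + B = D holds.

W = [[-4, -5, 3], [5, -2, 2]]

QW = D − B = [[32, 40, -24], [-37, -38, 22]].
Since Q multiplies W on the left, W = Q⁻¹(D − B).
det Q = 8, so Q⁻¹ = [[-1/8, 0], [-1, -1]].
W = Q⁻¹(D − B) = [[-4, -5, 3], [5, -2, 2]].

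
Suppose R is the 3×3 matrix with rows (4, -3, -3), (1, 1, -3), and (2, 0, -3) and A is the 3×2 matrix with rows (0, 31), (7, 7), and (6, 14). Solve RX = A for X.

R is on the left of X, so left-multiply by R⁻¹: X = R⁻¹A.
det R = 3; the adjugate gives R⁻¹ = [[-1, -3, 4], [-1, -2, 3], [-2/3, -2, 7/3]].
X = R⁻¹A = [[-1, -3, 4], [-1, -2, 3], [-2/3, -2, 7/3]] · [[0, 31], [7, 7], [6, 14]] = [[3, 4], [4, -3], [0, -2]].

X = [[3, 4], [4, -3], [0, -2]]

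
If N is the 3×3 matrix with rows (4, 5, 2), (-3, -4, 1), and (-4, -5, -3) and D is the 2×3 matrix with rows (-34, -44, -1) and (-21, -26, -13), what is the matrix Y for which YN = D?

Y = [[-5, 6, -1], [-6, -1, 0]]

N is on the right of Y, so right-multiply by N⁻¹: Y = DN⁻¹.
det N = 1; the adjugate gives N⁻¹ = [[17, 5, 13], [-13, -4, -10], [-1, 0, -1]].
Y = DN⁻¹ = [[-34, -44, -1], [-21, -26, -13]] · [[17, 5, 13], [-13, -4, -10], [-1, 0, -1]] = [[-5, 6, -1], [-6, -1, 0]].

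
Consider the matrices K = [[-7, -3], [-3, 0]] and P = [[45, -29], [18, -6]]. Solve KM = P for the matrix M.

Left-multiplying both sides by K⁻¹ gives M = K⁻¹P.
K has determinant -9; K⁻¹ = [[0, -1/3], [-1/3, 7/9]].
M = K⁻¹P = [[0, -1/3], [-1/3, 7/9]] · [[45, -29], [18, -6]] = [[-6, 2], [-1, 5]].

M = [[-6, 2], [-1, 5]]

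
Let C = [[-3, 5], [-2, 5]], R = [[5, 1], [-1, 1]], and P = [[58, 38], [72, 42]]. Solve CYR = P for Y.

Y = [[3, 1], [5, 5]]

Y = C⁻¹PR⁻¹ (apply C⁻¹ on the left and R⁻¹ on the right).
det C = -5; the adjugate gives C⁻¹ = [[-1, 1], [-2/5, 3/5]].
det R = 6; the adjugate gives R⁻¹ = [[1/6, -1/6], [1/6, 5/6]].
C⁻¹P = [[14, 4], [20, 10]].
Y = (C⁻¹P)R⁻¹ = [[3, 1], [5, 5]].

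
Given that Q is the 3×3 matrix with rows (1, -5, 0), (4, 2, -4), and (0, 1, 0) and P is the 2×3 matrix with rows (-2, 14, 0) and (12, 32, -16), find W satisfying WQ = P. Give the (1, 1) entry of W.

-2

Since Q sits to the right of W, W = PQ⁻¹.
det Q = 4, so Q⁻¹ = [[1, 0, 5], [0, 0, 1], [1, -1/4, 11/2]].
W = PQ⁻¹ = [[-2, 14, 0], [12, 32, -16]] · [[1, 0, 5], [0, 0, 1], [1, -1/4, 11/2]] = [[-2, 0, 4], [-4, 4, 4]].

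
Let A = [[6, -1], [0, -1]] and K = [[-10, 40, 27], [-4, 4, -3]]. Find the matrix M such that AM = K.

M = [[-1, 6, 5], [4, -4, 3]]

Left-multiplying both sides by A⁻¹ gives M = A⁻¹K.
det A = -6, so A⁻¹ = [[1/6, -1/6], [0, -1]].
M = A⁻¹K = [[1/6, -1/6], [0, -1]] · [[-10, 40, 27], [-4, 4, -3]] = [[-1, 6, 5], [4, -4, 3]].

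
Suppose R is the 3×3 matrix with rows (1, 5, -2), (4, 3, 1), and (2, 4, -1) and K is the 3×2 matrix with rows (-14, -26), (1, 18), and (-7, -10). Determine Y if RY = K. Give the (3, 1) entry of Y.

-5

R is on the left of Y, so left-multiply by R⁻¹: Y = R⁻¹K.
det R = 3; the adjugate gives R⁻¹ = [[-7/3, -1, 11/3], [2, 1, -3], [10/3, 2, -17/3]].
Y = R⁻¹K = [[-7/3, -1, 11/3], [2, 1, -3], [10/3, 2, -17/3]] · [[-14, -26], [1, 18], [-7, -10]] = [[6, 6], [-6, -4], [-5, 6]].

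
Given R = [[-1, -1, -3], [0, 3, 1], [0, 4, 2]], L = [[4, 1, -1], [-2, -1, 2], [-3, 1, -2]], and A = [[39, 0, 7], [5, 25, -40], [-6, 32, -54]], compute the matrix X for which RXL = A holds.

X = [[3, 4, -2], [5, 0, 4], [-5, -2, 1]]

Left-multiply by R⁻¹ and right-multiply by L⁻¹: X = R⁻¹AL⁻¹.
det R = -2, so R⁻¹ = [[-1, 5, -4], [0, 1, -1/2], [0, -2, 3/2]].
det L = -5, so L⁻¹ = [[0, -1/5, -1/5], [2, 11/5, 6/5], [1, 7/5, 2/5]].
R⁻¹A = [[10, -3, 9], [8, 9, -13], [-19, -2, -1]].
X = (R⁻¹A)L⁻¹ = [[3, 4, -2], [5, 0, 4], [-5, -2, 1]].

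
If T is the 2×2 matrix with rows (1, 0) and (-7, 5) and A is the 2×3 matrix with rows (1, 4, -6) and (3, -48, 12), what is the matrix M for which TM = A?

T is on the left of M, so left-multiply by T⁻¹: M = T⁻¹A.
T has determinant 5; T⁻¹ = [[1, 0], [7/5, 1/5]].
M = T⁻¹A = [[1, 0], [7/5, 1/5]] · [[1, 4, -6], [3, -48, 12]] = [[1, 4, -6], [2, -4, -6]].

M = [[1, 4, -6], [2, -4, -6]]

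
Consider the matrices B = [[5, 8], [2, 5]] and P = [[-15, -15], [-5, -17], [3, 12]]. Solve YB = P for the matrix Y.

B is on the right of Y, so right-multiply by B⁻¹: Y = PB⁻¹.
det B = 9, so B⁻¹ = [[5/9, -8/9], [-2/9, 5/9]].
Y = PB⁻¹ = [[-15, -15], [-5, -17], [3, 12]] · [[5/9, -8/9], [-2/9, 5/9]] = [[-5, 5], [1, -5], [-1, 4]].

Y = [[-5, 5], [1, -5], [-1, 4]]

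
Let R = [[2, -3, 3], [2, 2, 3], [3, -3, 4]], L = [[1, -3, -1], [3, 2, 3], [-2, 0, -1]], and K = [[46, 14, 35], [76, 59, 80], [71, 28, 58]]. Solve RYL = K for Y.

Y = [[1, 2, -2], [-1, 3, 1], [-1, 5, 0]]

Left-multiply by R⁻¹ and right-multiply by L⁻¹: Y = R⁻¹KL⁻¹.
det R = -5; the adjugate gives R⁻¹ = [[-17/5, -3/5, 3], [-1/5, 1/5, 0], [12/5, 3/5, -2]].
L has determinant 3; L⁻¹ = [[-2/3, -1, -7/3], [-1, -1, -2], [4/3, 2, 11/3]].
R⁻¹K = [[11, 1, 7], [6, 9, 9], [14, 13, 16]].
Y = (R⁻¹K)L⁻¹ = [[1, 2, -2], [-1, 3, 1], [-1, 5, 0]].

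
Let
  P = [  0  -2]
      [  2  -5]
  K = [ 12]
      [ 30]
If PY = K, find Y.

Y = [[0], [-6]]

Since P multiplies Y on the left, Y = P⁻¹K.
det P = 4; the adjugate gives P⁻¹ = [[-5/4, 1/2], [-1/2, 0]].
Y = P⁻¹K = [[-5/4, 1/2], [-1/2, 0]] · [[12], [30]] = [[0], [-6]].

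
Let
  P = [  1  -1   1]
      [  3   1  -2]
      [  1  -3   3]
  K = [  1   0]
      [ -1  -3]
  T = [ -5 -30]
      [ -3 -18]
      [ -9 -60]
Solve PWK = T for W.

W = P⁻¹TK⁻¹ (apply P⁻¹ on the left and K⁻¹ on the right).
P has determinant -2; P⁻¹ = [[3/2, 0, -1/2], [11/2, -1, -5/2], [5, -1, -2]].
K has determinant -3; K⁻¹ = [[1, 0], [-1/3, -1/3]].
P⁻¹T = [[-3, -15], [-2, 3], [-4, -12]].
W = (P⁻¹T)K⁻¹ = [[2, 5], [-3, -1], [0, 4]].

W = [[2, 5], [-3, -1], [0, 4]]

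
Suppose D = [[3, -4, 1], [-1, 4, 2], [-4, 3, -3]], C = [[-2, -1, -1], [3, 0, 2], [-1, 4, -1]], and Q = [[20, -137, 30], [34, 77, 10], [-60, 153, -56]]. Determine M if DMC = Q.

M = [[1, 5, -5], [-5, 1, 3], [-2, 0, -2]]

Left-multiply by D⁻¹ and right-multiply by C⁻¹: M = D⁻¹QC⁻¹.
D has determinant 3; D⁻¹ = [[-6, -3, -4], [-11/3, -5/3, -7/3], [13/3, 7/3, 8/3]].
det C = 3, so C⁻¹ = [[-8/3, -5/3, -2/3], [1/3, 1/3, 1/3], [4, 3, 1]].
D⁻¹Q = [[18, -21, 14], [10, 17, 4], [6, -6, 4]].
M = (D⁻¹Q)C⁻¹ = [[1, 5, -5], [-5, 1, 3], [-2, 0, -2]].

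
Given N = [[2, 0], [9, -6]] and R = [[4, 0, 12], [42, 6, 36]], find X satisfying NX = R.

X = [[2, 0, 6], [-4, -1, 3]]

N is on the left of X, so left-multiply by N⁻¹: X = N⁻¹R.
det N = -12; the adjugate gives N⁻¹ = [[1/2, 0], [3/4, -1/6]].
X = N⁻¹R = [[1/2, 0], [3/4, -1/6]] · [[4, 0, 12], [42, 6, 36]] = [[2, 0, 6], [-4, -1, 3]].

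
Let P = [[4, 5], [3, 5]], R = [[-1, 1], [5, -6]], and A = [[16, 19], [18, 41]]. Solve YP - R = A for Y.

YP = A + R = [[15, 20], [23, 35]].
Since P sits to the right of Y, Y = (A + R)P⁻¹.
det P = 5; the adjugate gives P⁻¹ = [[1, -1], [-3/5, 4/5]].
Y = (A + R)P⁻¹ = [[3, 1], [2, 5]].

Y = [[3, 1], [2, 5]]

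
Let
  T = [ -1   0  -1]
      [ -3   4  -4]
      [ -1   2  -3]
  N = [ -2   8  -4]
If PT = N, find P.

P = [[-4, 2, 0]]

Since T sits to the right of P, P = NT⁻¹.
T has determinant 6; T⁻¹ = [[-2/3, -1/3, 2/3], [-5/6, 1/3, -1/6], [-1/3, 1/3, -2/3]].
P = NT⁻¹ = [[-2, 8, -4]] · [[-2/3, -1/3, 2/3], [-5/6, 1/3, -1/6], [-1/3, 1/3, -2/3]] = [[-4, 2, 0]].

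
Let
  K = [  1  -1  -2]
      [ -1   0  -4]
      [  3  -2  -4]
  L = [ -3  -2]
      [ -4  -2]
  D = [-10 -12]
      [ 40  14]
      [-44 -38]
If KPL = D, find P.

P = [[4, 3], [-2, 3], [-4, 4]]

Left-multiply by K⁻¹ and right-multiply by L⁻¹: P = K⁻¹DL⁻¹.
det K = 4; the adjugate gives K⁻¹ = [[-2, 0, 1], [-4, 1/2, 3/2], [1/2, -1/4, -1/4]].
L has determinant -2; L⁻¹ = [[1, -1], [-2, 3/2]].
K⁻¹D = [[-24, -14], [-6, -2], [-4, 0]].
P = (K⁻¹D)L⁻¹ = [[4, 3], [-2, 3], [-4, 4]].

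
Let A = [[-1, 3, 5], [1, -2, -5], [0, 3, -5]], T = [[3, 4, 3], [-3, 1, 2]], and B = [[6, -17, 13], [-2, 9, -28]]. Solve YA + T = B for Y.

Y = [[0, 3, -5], [-5, -4, 5]]

YA = B − T = [[3, -21, 10], [1, 8, -30]].
Since A sits to the right of Y, Y = (B − T)A⁻¹.
A has determinant 5; A⁻¹ = [[5, 6, -1], [1, 1, 0], [3/5, 3/5, -1/5]].
Y = (B − T)A⁻¹ = [[0, 3, -5], [-5, -4, 5]].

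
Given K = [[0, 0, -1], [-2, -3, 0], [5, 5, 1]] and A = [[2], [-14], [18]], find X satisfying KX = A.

X = [[-2], [6], [-2]]

Left-multiplying both sides by K⁻¹ gives X = K⁻¹A.
det K = -5, so K⁻¹ = [[3/5, 1, 3/5], [-2/5, -1, -2/5], [-1, 0, 0]].
X = K⁻¹A = [[3/5, 1, 3/5], [-2/5, -1, -2/5], [-1, 0, 0]] · [[2], [-14], [18]] = [[-2], [6], [-2]].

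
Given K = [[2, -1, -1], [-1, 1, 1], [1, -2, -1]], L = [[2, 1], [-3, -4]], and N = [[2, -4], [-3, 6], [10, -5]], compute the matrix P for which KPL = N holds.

P = K⁻¹NL⁻¹ (apply K⁻¹ on the left and L⁻¹ on the right).
K has determinant 1; K⁻¹ = [[1, 1, 0], [0, -1, -1], [1, 3, 1]].
det L = -5, so L⁻¹ = [[4/5, 1/5], [-3/5, -2/5]].
K⁻¹N = [[-1, 2], [-7, -1], [3, 9]].
P = (K⁻¹N)L⁻¹ = [[-2, -1], [-5, -1], [-3, -3]].

P = [[-2, -1], [-5, -1], [-3, -3]]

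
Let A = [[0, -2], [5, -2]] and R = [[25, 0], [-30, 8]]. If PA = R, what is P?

P = [[-5, 5], [2, -6]]

Since A sits to the right of P, P = RA⁻¹.
det A = 10, so A⁻¹ = [[-1/5, 1/5], [-1/2, 0]].
P = RA⁻¹ = [[25, 0], [-30, 8]] · [[-1/5, 1/5], [-1/2, 0]] = [[-5, 5], [2, -6]].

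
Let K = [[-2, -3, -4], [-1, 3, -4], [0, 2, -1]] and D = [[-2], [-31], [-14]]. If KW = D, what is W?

Left-multiplying both sides by K⁻¹ gives W = K⁻¹D.
K has determinant 1; K⁻¹ = [[5, -11, 24], [-1, 2, -4], [-2, 4, -9]].
W = K⁻¹D = [[5, -11, 24], [-1, 2, -4], [-2, 4, -9]] · [[-2], [-31], [-14]] = [[-5], [-4], [6]].

W = [[-5], [-4], [6]]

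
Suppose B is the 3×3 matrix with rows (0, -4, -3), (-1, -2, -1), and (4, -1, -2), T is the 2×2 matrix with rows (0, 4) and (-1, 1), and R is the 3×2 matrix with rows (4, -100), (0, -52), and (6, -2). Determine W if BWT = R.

W = [[3, 0], [3, -2], [4, 4]]

W = B⁻¹RT⁻¹ (apply B⁻¹ on the left and T⁻¹ on the right).
det B = -3; the adjugate gives B⁻¹ = [[-1, 5/3, 2/3], [2, -4, -1], [-3, 16/3, 4/3]].
T has determinant 4; T⁻¹ = [[1/4, -1], [1/4, 0]].
B⁻¹R = [[0, 12], [2, 10], [-4, 20]].
W = (B⁻¹R)T⁻¹ = [[3, 0], [3, -2], [4, 4]].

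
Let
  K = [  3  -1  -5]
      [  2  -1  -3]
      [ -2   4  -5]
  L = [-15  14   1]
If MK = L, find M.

Right-multiplying both sides by K⁻¹ gives M = LK⁻¹.
K has determinant 5; K⁻¹ = [[17/5, -5, -2/5], [16/5, -5, -1/5], [6/5, -2, -1/5]].
M = LK⁻¹ = [[-15, 14, 1]] · [[17/5, -5, -2/5], [16/5, -5, -1/5], [6/5, -2, -1/5]] = [[-5, 3, 3]].

M = [[-5, 3, 3]]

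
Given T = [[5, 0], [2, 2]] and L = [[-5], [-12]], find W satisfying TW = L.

W = [[-1], [-5]]

Left-multiplying both sides by T⁻¹ gives W = T⁻¹L.
T has determinant 10; T⁻¹ = [[1/5, 0], [-1/5, 1/2]].
W = T⁻¹L = [[1/5, 0], [-1/5, 1/2]] · [[-5], [-12]] = [[-1], [-5]].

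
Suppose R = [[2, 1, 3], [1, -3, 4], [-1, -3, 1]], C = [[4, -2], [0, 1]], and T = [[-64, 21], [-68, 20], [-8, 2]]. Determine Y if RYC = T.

Isolating Y: multiply by R⁻¹ from the left and C⁻¹ from the right, so Y = R⁻¹TC⁻¹.
R has determinant -5; R⁻¹ = [[-9/5, 2, -13/5], [1, -1, 1], [6/5, -1, 7/5]].
C has determinant 4; C⁻¹ = [[1/4, 1/2], [0, 1]].
R⁻¹T = [[0, -3], [-4, 3], [-20, 8]].
Y = (R⁻¹T)C⁻¹ = [[0, -3], [-1, 1], [-5, -2]].

Y = [[0, -3], [-1, 1], [-5, -2]]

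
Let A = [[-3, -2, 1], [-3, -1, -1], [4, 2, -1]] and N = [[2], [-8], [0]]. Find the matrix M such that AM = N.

M = [[2], [-2], [4]]

Since A multiplies M on the left, M = A⁻¹N.
det A = 3, so A⁻¹ = [[1, 0, 1], [-7/3, -1/3, -2], [-2/3, -2/3, -1]].
M = A⁻¹N = [[1, 0, 1], [-7/3, -1/3, -2], [-2/3, -2/3, -1]] · [[2], [-8], [0]] = [[2], [-2], [4]].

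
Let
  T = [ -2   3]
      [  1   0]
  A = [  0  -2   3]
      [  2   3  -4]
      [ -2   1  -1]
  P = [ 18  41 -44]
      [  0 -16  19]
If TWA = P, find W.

W = T⁻¹PA⁻¹ (apply T⁻¹ on the left and A⁻¹ on the right).
T has determinant -3; T⁻¹ = [[0, 1], [1/3, 2/3]].
det A = 4; the adjugate gives A⁻¹ = [[1/4, 1/4, -1/4], [5/2, 3/2, 3/2], [2, 1, 1]].
T⁻¹P = [[0, -16, 19], [6, 3, -2]].
W = (T⁻¹P)A⁻¹ = [[-2, -5, -5], [5, 4, 1]].

W = [[-2, -5, -5], [5, 4, 1]]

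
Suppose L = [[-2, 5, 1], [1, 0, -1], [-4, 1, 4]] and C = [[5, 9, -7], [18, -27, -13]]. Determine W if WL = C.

W = [[2, 5, -1], [-5, 0, -2]]

L is on the right of W, so right-multiply by L⁻¹: W = CL⁻¹.
det L = -1; the adjugate gives L⁻¹ = [[-1, 19, 5], [0, 4, 1], [-1, 18, 5]].
W = CL⁻¹ = [[5, 9, -7], [18, -27, -13]] · [[-1, 19, 5], [0, 4, 1], [-1, 18, 5]] = [[2, 5, -1], [-5, 0, -2]].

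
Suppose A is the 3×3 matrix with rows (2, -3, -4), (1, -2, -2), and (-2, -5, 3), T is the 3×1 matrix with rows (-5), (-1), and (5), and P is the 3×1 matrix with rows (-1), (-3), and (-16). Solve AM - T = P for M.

M = [[2], [2], [1]]

AM = P + T = [[-6], [-4], [-11]].
Since A multiplies M on the left, M = A⁻¹(P + T).
A has determinant 1; A⁻¹ = [[-16, 29, -2], [1, -2, 0], [-9, 16, -1]].
M = A⁻¹(P + T) = [[2], [2], [1]].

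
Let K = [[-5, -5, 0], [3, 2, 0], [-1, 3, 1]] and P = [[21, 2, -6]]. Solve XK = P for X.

X = [[-6, -5, -6]]

Right-multiplying both sides by K⁻¹ gives X = PK⁻¹.
K has determinant 5; K⁻¹ = [[2/5, 1, 0], [-3/5, -1, 0], [11/5, 4, 1]].
X = PK⁻¹ = [[21, 2, -6]] · [[2/5, 1, 0], [-3/5, -1, 0], [11/5, 4, 1]] = [[-6, -5, -6]].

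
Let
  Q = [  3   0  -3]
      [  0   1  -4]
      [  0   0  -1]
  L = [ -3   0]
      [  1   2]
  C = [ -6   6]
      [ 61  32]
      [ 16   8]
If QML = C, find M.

Isolating M: multiply by Q⁻¹ from the left and L⁻¹ from the right, so M = Q⁻¹CL⁻¹.
Q has determinant -3; Q⁻¹ = [[1/3, 0, -1], [0, 1, -4], [0, 0, -1]].
det L = -6; the adjugate gives L⁻¹ = [[-1/3, 0], [1/6, 1/2]].
Q⁻¹C = [[-18, -6], [-3, 0], [-16, -8]].
M = (Q⁻¹C)L⁻¹ = [[5, -3], [1, 0], [4, -4]].

M = [[5, -3], [1, 0], [4, -4]]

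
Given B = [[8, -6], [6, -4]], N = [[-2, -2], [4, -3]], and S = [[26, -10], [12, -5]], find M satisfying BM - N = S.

BM = S + N = [[24, -12], [16, -8]].
Left-multiplying both sides by B⁻¹ gives M = B⁻¹(S + N).
det B = 4, so B⁻¹ = [[-1, 3/2], [-3/2, 2]].
M = B⁻¹(S + N) = [[0, 0], [-4, 2]].

M = [[0, 0], [-4, 2]]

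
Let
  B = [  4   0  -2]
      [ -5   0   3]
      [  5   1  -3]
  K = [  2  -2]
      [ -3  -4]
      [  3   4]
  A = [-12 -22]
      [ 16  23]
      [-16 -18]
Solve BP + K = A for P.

BP = A − K = [[-14, -20], [19, 27], [-19, -22]].
Left-multiplying both sides by B⁻¹ gives P = B⁻¹(A − K).
B has determinant -2; B⁻¹ = [[3/2, 1, 0], [0, 1, 1], [5/2, 2, 0]].
P = B⁻¹(A − K) = [[-2, -3], [0, 5], [3, 4]].

P = [[-2, -3], [0, 5], [3, 4]]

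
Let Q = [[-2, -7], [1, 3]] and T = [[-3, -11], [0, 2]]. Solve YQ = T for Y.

Since Q sits to the right of Y, Y = TQ⁻¹.
det Q = 1; the adjugate gives Q⁻¹ = [[3, 7], [-1, -2]].
Y = TQ⁻¹ = [[-3, -11], [0, 2]] · [[3, 7], [-1, -2]] = [[2, 1], [-2, -4]].

Y = [[2, 1], [-2, -4]]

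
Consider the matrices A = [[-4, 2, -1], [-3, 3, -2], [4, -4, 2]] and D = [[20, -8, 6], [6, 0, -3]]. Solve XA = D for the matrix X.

X = [[-6, -4, -4], [-3, 6, 3]]

Since A sits to the right of X, X = DA⁻¹.
det A = 4, so A⁻¹ = [[-1/2, 0, -1/4], [-1/2, -1, -5/4], [0, -2, -3/2]].
X = DA⁻¹ = [[20, -8, 6], [6, 0, -3]] · [[-1/2, 0, -1/4], [-1/2, -1, -5/4], [0, -2, -3/2]] = [[-6, -4, -4], [-3, 6, 3]].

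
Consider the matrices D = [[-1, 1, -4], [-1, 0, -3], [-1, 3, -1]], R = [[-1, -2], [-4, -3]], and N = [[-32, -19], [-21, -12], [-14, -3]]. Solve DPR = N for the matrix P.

P = [[3, 0], [-1, 1], [0, -2]]

Isolating P: multiply by D⁻¹ from the left and R⁻¹ from the right, so P = D⁻¹NR⁻¹.
D has determinant 5; D⁻¹ = [[9/5, -11/5, -3/5], [2/5, -3/5, 1/5], [-3/5, 2/5, 1/5]].
det R = -5; the adjugate gives R⁻¹ = [[3/5, -2/5], [-4/5, 1/5]].
D⁻¹N = [[-3, -6], [-3, -1], [8, 6]].
P = (D⁻¹N)R⁻¹ = [[3, 0], [-1, 1], [0, -2]].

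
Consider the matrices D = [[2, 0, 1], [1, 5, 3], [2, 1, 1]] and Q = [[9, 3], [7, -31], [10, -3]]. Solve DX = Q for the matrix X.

X = [[5, 2], [1, -6], [-1, -1]]

Left-multiplying both sides by D⁻¹ gives X = D⁻¹Q.
det D = -5; the adjugate gives D⁻¹ = [[-2/5, -1/5, 1], [-1, 0, 1], [9/5, 2/5, -2]].
X = D⁻¹Q = [[-2/5, -1/5, 1], [-1, 0, 1], [9/5, 2/5, -2]] · [[9, 3], [7, -31], [10, -3]] = [[5, 2], [1, -6], [-1, -1]].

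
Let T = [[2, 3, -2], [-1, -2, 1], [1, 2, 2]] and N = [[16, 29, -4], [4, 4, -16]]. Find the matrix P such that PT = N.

T is on the right of P, so right-multiply by T⁻¹: P = NT⁻¹.
det T = -3, so T⁻¹ = [[2, 10/3, 1/3], [-1, -2, 0], [0, 1/3, 1/3]].
P = NT⁻¹ = [[16, 29, -4], [4, 4, -16]] · [[2, 10/3, 1/3], [-1, -2, 0], [0, 1/3, 1/3]] = [[3, -6, 4], [4, 0, -4]].

P = [[3, -6, 4], [4, 0, -4]]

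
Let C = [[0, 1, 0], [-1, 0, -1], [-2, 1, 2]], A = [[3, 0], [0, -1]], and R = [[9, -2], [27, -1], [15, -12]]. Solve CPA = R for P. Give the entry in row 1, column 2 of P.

P = C⁻¹RA⁻¹ (apply C⁻¹ on the left and A⁻¹ on the right).
det C = 4; the adjugate gives C⁻¹ = [[1/4, -1/2, -1/4], [1, 0, 0], [-1/4, -1/2, 1/4]].
A has determinant -3; A⁻¹ = [[1/3, 0], [0, -1]].
C⁻¹R = [[-15, 3], [9, -2], [-12, -2]].
P = (C⁻¹R)A⁻¹ = [[-5, -3], [3, 2], [-4, 2]].

-3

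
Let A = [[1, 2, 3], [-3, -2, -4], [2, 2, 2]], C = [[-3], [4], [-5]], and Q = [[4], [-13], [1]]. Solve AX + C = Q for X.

X = [[3], [-4], [4]]

AX = Q − C = [[7], [-17], [6]].
A is on the left of X, so left-multiply by A⁻¹: X = A⁻¹(Q − C).
det A = -6, so A⁻¹ = [[-2/3, -1/3, 1/3], [1/3, 2/3, 5/6], [1/3, -1/3, -2/3]].
X = A⁻¹(Q − C) = [[3], [-4], [4]].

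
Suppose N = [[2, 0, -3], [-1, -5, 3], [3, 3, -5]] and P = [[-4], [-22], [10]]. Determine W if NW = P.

Since N multiplies W on the left, W = N⁻¹P.
N has determinant -4; N⁻¹ = [[-4, 9/4, 15/4], [-1, 1/4, 3/4], [-3, 3/2, 5/2]].
W = N⁻¹P = [[-4, 9/4, 15/4], [-1, 1/4, 3/4], [-3, 3/2, 5/2]] · [[-4], [-22], [10]] = [[4], [6], [4]].

W = [[4], [6], [4]]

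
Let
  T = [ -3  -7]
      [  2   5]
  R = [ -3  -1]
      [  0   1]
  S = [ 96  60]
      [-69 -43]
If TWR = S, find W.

W = [[-1, 0], [5, -4]]

Left-multiply by T⁻¹ and right-multiply by R⁻¹: W = T⁻¹SR⁻¹.
det T = -1, so T⁻¹ = [[-5, -7], [2, 3]].
R has determinant -3; R⁻¹ = [[-1/3, -1/3], [0, 1]].
T⁻¹S = [[3, 1], [-15, -9]].
W = (T⁻¹S)R⁻¹ = [[-1, 0], [5, -4]].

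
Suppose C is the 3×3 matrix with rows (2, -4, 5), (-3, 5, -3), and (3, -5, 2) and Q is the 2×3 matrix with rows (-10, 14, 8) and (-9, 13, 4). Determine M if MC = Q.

M = [[4, 0, -6], [3, 1, -4]]

Right-multiplying both sides by C⁻¹ gives M = QC⁻¹.
C has determinant 2; C⁻¹ = [[-5/2, -17/2, -13/2], [-3/2, -11/2, -9/2], [0, -1, -1]].
M = QC⁻¹ = [[-10, 14, 8], [-9, 13, 4]] · [[-5/2, -17/2, -13/2], [-3/2, -11/2, -9/2], [0, -1, -1]] = [[4, 0, -6], [3, 1, -4]].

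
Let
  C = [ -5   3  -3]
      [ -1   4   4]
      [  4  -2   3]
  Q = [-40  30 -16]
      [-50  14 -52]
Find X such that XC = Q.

Since C sits to the right of X, X = QC⁻¹.
C has determinant -1; C⁻¹ = [[-20, 3, -24], [-19, 3, -23], [14, -2, 17]].
X = QC⁻¹ = [[-40, 30, -16], [-50, 14, -52]] · [[-20, 3, -24], [-19, 3, -23], [14, -2, 17]] = [[6, 2, -2], [6, -4, -6]].

X = [[6, 2, -2], [6, -4, -6]]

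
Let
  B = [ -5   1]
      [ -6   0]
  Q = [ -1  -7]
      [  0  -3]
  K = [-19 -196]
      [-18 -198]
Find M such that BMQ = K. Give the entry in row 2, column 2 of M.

Left-multiply by B⁻¹ and right-multiply by Q⁻¹: M = B⁻¹KQ⁻¹.
det B = 6; the adjugate gives B⁻¹ = [[0, -1/6], [1, -5/6]].
Q has determinant 3; Q⁻¹ = [[-1, 7/3], [0, -1/3]].
B⁻¹K = [[3, 33], [-4, -31]].
M = (B⁻¹K)Q⁻¹ = [[-3, -4], [4, 1]].

1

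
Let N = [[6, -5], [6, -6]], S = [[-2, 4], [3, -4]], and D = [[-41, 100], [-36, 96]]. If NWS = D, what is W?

W = [[4, -1], [-2, -3]]

W = N⁻¹DS⁻¹ (apply N⁻¹ on the left and S⁻¹ on the right).
N has determinant -6; N⁻¹ = [[1, -5/6], [1, -1]].
det S = -4; the adjugate gives S⁻¹ = [[1, 1], [3/4, 1/2]].
N⁻¹D = [[-11, 20], [-5, 4]].
W = (N⁻¹D)S⁻¹ = [[4, -1], [-2, -3]].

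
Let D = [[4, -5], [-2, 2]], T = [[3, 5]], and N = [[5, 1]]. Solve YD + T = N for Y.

YD = N − T = [[2, -4]].
Since D sits to the right of Y, Y = (N − T)D⁻¹.
det D = -2; the adjugate gives D⁻¹ = [[-1, -5/2], [-1, -2]].
Y = (N − T)D⁻¹ = [[2, 3]].

Y = [[2, 3]]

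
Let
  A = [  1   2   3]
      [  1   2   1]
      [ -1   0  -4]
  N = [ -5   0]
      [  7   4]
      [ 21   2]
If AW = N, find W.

W = [[3, 6], [5, 0], [-6, -2]]

Since A multiplies W on the left, W = A⁻¹N.
det A = 4, so A⁻¹ = [[-2, 2, -1], [3/4, -1/4, 1/2], [1/2, -1/2, 0]].
W = A⁻¹N = [[-2, 2, -1], [3/4, -1/4, 1/2], [1/2, -1/2, 0]] · [[-5, 0], [7, 4], [21, 2]] = [[3, 6], [5, 0], [-6, -2]].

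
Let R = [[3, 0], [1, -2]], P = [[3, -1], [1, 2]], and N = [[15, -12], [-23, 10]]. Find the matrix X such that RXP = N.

X = [[2, -1], [5, -1]]

Isolating X: multiply by R⁻¹ from the left and P⁻¹ from the right, so X = R⁻¹NP⁻¹.
det R = -6, so R⁻¹ = [[1/3, 0], [1/6, -1/2]].
det P = 7, so P⁻¹ = [[2/7, 1/7], [-1/7, 3/7]].
R⁻¹N = [[5, -4], [14, -7]].
X = (R⁻¹N)P⁻¹ = [[2, -1], [5, -1]].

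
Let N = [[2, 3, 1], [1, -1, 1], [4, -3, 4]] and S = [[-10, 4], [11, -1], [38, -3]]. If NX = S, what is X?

X = [[3, 1], [-6, 1], [2, -1]]

N is on the left of X, so left-multiply by N⁻¹: X = N⁻¹S.
det N = -1, so N⁻¹ = [[1, 15, -4], [0, -4, 1], [-1, -18, 5]].
X = N⁻¹S = [[1, 15, -4], [0, -4, 1], [-1, -18, 5]] · [[-10, 4], [11, -1], [38, -3]] = [[3, 1], [-6, 1], [2, -1]].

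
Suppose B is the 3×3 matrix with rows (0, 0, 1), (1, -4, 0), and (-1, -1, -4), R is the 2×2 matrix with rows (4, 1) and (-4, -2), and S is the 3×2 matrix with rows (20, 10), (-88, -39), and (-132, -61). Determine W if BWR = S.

W = [[3, -3], [2, -5], [0, -5]]

Isolating W: multiply by B⁻¹ from the left and R⁻¹ from the right, so W = B⁻¹SR⁻¹.
det B = -5; the adjugate gives B⁻¹ = [[-16/5, 1/5, -4/5], [-4/5, -1/5, -1/5], [1, 0, 0]].
R has determinant -4; R⁻¹ = [[1/2, 1/4], [-1, -1]].
B⁻¹S = [[24, 9], [28, 12], [20, 10]].
W = (B⁻¹S)R⁻¹ = [[3, -3], [2, -5], [0, -5]].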